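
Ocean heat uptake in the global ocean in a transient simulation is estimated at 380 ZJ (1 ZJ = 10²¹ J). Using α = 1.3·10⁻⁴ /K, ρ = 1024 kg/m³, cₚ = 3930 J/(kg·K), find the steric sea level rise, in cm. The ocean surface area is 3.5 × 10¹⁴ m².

Per unit area: Q = 380×10²¹ / (3.5×10¹⁴) ≈ 1.086×10⁹ J/m²
Δh = αQ/(ρcₚ) = 1.3×10⁻⁴ × 1.086×10⁹ / (1024 × 3930) ≈ 0.035082 m

3.5 cm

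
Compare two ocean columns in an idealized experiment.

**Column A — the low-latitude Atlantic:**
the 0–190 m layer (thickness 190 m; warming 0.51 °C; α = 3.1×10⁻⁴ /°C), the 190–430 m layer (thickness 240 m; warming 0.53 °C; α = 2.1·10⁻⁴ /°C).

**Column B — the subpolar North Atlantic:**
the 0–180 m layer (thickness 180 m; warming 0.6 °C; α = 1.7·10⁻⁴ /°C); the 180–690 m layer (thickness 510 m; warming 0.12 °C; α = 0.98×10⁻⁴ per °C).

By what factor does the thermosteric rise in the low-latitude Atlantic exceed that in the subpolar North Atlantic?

A 0–190 m: 190 × 3.1×10⁻⁴ × 0.51 = 0.030039 m
A 190–430 m: 2.1×10⁻⁴ × 0.53 × 240 = 0.026712 m
A total: 0.056751 m
B 180 × 0.6 × 1.7×10⁻⁴ = 0.01836 m
B 180–690 m: 0.98×10⁻⁴ × 510 × 0.12 = 0.0059976 m
B total: 0.0243576 m
Ratio: 0.056751 / 0.0243576 ≈ 2.330

a factor of 2.3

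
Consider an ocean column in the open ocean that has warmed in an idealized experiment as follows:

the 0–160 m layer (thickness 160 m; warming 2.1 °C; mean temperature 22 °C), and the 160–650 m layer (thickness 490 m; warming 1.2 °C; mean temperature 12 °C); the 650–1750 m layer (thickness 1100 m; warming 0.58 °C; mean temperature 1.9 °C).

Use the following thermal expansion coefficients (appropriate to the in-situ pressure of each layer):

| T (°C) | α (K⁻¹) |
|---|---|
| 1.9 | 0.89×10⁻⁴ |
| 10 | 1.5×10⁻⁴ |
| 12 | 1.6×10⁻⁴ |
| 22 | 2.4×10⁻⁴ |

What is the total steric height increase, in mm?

Layer 1 at 22 °C → α = 2.4×10⁻⁴ K⁻¹
Layer 2 at 12 °C → α = 1.6×10⁻⁴ K⁻¹
Layer 3 at 1.9 °C → α = 0.89×10⁻⁴ K⁻¹
Layer 1: 160 × 2.1 × 2.4×10⁻⁴ = 0.08064 m
Layer 2: 490 × 1.6×10⁻⁴ × 1.2 = 0.09408 m
650–1750 m: 0.58 × 1100 × 0.89×10⁻⁴ = 0.056782 m
Δh = 0.08064 + 0.09408 + 0.056782 = 0.231502 m

232 mm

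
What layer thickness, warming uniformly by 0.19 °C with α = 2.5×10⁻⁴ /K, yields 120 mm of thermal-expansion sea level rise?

2530 m

H = Δh/(αΔT) = 0.12 / (2.5×10⁻⁴ × 0.19) ≈ 2526 m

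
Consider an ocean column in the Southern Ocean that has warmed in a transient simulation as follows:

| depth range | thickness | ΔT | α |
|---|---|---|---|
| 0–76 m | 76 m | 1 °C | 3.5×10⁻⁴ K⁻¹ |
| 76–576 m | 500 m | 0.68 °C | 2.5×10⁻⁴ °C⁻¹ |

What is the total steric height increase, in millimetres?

about 112 mm

Layer 1: 1 × 76 × 3.5×10⁻⁴ = 0.02660 m
76–576 m: 0.68 × 2.5×10⁻⁴ × 500 = 0.08500 m
Δh = 0.02660 + 0.08500 = 0.11160 m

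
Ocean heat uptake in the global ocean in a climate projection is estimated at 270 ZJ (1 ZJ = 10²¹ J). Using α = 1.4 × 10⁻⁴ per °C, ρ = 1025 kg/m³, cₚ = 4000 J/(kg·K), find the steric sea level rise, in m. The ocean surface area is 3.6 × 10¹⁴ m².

0.0256 m of thermosteric rise

Per unit area: Q = 270×10²¹ / (3.6×10¹⁴) = 7.5×10⁸ J/m²
Δh = αQ/(ρcₚ) = 1.4×10⁻⁴ × 7.5×10⁸ / (1025 × 4000) ≈ 0.02561 m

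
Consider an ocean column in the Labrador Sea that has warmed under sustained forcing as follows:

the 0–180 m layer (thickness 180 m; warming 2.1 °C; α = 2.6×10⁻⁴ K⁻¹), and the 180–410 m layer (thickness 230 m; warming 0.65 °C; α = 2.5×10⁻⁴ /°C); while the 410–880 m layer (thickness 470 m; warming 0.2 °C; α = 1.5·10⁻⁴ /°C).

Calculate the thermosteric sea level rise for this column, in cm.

Δh ≈ 15.0 cm

Layer 1: 2.1 × 180 × 2.6×10⁻⁴ = 0.09828 m
180–410 m: 2.5×10⁻⁴ × 0.65 × 230 = 0.037375 m
410–880 m: 470 × 0.2 × 1.5×10⁻⁴ = 0.01410 m
Δh = 0.09828 + 0.037375 + 0.01410 = 0.149755 m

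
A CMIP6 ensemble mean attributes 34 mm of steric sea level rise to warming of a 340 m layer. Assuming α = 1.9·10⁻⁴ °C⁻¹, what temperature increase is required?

ΔT = Δh/(αH) = 0.034 / (1.9×10⁻⁴ × 340) ≈ 0.5263 K

about 0.526 K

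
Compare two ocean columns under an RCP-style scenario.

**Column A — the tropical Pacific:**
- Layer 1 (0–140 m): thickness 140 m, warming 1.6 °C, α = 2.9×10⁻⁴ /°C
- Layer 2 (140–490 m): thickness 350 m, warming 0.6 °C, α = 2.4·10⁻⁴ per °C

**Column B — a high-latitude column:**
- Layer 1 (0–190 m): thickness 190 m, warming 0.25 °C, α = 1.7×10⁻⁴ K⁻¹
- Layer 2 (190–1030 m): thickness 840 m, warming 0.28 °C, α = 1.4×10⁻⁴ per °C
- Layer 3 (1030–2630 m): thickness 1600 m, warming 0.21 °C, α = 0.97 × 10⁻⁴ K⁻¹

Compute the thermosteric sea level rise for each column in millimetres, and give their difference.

A 1.6 × 140 × 2.9×10⁻⁴ = 0.06496 m
A 350 × 0.6 × 2.4×10⁻⁴ = 0.05040 m
A total: 0.11536 m
B Layer 1: 1.7×10⁻⁴ × 190 × 0.25 = 0.008075 m
B Layer 2: 0.28 × 1.4×10⁻⁴ × 840 = 0.032928 m
B Layer 3: 0.21 × 0.97×10⁻⁴ × 1600 = 0.032592 m
B total: 0.073595 m
Difference: 0.11536 − 0.073595 = 0.041765 m

A: 120 mm; B: 74 mm; difference 42 mm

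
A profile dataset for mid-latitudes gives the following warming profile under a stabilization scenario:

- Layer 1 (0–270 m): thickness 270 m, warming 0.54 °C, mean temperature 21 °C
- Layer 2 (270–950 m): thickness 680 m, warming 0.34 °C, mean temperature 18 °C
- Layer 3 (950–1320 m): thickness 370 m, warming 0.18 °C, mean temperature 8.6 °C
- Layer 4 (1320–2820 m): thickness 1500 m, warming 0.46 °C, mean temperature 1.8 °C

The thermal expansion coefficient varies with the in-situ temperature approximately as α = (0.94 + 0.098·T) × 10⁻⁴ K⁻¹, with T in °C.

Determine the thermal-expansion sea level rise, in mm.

200 mm

Layer 1: α = (0.94 + 0.098×21)×10⁻⁴ = 2.998×10⁻⁴ K⁻¹
Layer 2: α = (0.94 + 0.098×18)×10⁻⁴ = 2.704×10⁻⁴ K⁻¹
Layer 3: α = (0.94 + 0.098×8.6)×10⁻⁴ = 1.7828×10⁻⁴ K⁻¹
Layer 4: α = (0.94 + 0.098×1.8)×10⁻⁴ = 1.1164×10⁻⁴ K⁻¹
0–270 m: 270 × 2.998×10⁻⁴ × 0.54 = 0.04371084 m
270–950 m: 680 × 0.34 × 2.704×10⁻⁴ = 0.06251648 m
Layer 3: 1.7828×10⁻⁴ × 0.18 × 370 = 0.011873448 m
Layer 4: 1500 × 0.46 × 1.1164×10⁻⁴ = 0.0770316 m
Δh = 0.04371084 + 0.06251648 + 0.011873448 + 0.0770316 = 0.195132368 m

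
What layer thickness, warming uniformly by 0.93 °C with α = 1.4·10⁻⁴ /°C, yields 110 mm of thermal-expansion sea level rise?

H = Δh/(αΔT) = 0.11 / (1.4×10⁻⁴ × 0.93) ≈ 844.9 m

845 m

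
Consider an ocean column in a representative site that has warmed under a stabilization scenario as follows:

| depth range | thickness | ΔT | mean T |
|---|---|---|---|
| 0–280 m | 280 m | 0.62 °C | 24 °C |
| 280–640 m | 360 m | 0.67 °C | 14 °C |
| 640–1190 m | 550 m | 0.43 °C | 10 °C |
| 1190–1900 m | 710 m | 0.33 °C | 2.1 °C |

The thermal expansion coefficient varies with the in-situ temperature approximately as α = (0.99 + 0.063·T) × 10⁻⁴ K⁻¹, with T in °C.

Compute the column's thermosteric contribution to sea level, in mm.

Layer 1: α = (0.99 + 0.063×24)×10⁻⁴ = 2.502×10⁻⁴ K⁻¹
Layer 2: α = (0.99 + 0.063×14)×10⁻⁴ = 1.872×10⁻⁴ K⁻¹
Layer 3: α = (0.99 + 0.063×10)×10⁻⁴ = 1.62×10⁻⁴ K⁻¹
Layer 4: α = (0.99 + 0.063×2.1)×10⁻⁴ = 1.1223×10⁻⁴ K⁻¹
Layer 1: 0.62 × 2.502×10⁻⁴ × 280 = 0.04343472 m
280–640 m: 1.872×10⁻⁴ × 360 × 0.67 = 0.04515264 m
Layer 3: 1.62×10⁻⁴ × 0.43 × 550 = 0.038313 m
Layer 4: 1.1223×10⁻⁴ × 0.33 × 710 = 0.026295489 m
Δh = 0.04343472 + 0.04515264 + 0.038313 + 0.026295489 = 0.153195849 m ≈ 150 mm

150 mm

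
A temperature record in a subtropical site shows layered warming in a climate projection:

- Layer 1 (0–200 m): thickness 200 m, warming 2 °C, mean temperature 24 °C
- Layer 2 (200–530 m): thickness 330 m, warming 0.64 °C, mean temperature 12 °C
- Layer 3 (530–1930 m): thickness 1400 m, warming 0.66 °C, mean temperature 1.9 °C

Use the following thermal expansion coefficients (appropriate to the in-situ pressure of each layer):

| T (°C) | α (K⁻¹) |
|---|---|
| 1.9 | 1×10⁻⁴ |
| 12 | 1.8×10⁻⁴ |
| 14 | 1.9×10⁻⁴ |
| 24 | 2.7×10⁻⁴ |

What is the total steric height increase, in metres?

Layer 1 at 24 °C → α = 2.7×10⁻⁴ K⁻¹
Layer 2 at 12 °C → α = 1.8×10⁻⁴ K⁻¹
Layer 3 at 1.9 °C → α = 1×10⁻⁴ K⁻¹
Layer 1: 200 × 2.7×10⁻⁴ × 2 = 0.10800 m
200–530 m: 0.64 × 330 × 1.8×10⁻⁴ = 0.038016 m
1×10⁻⁴ × 1400 × 0.66 = 0.09240 m
Δh = 0.10800 + 0.038016 + 0.09240 = 0.238416 m

about 0.238 m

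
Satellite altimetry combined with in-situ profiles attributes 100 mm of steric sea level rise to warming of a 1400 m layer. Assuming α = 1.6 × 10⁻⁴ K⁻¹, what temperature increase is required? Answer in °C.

ΔT ≈ 0.446 °C

ΔT = Δh/(αH) = 0.1 / (1.6×10⁻⁴ × 1400) ≈ 0.4464 °C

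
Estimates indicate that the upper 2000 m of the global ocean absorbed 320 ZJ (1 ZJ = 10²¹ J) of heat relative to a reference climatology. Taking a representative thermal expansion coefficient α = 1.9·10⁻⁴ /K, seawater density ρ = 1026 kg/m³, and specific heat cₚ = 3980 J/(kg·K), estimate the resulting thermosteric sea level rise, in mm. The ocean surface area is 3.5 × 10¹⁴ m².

about 43 mm

Per unit area: Q = 320×10²¹ / (3.5×10¹⁴) ≈ 9.143×10⁸ J/m²
Δh = αQ/(ρcₚ) = 1.9×10⁻⁴ × 9.143×10⁸ / (1026 × 3980) ≈ 0.042541 m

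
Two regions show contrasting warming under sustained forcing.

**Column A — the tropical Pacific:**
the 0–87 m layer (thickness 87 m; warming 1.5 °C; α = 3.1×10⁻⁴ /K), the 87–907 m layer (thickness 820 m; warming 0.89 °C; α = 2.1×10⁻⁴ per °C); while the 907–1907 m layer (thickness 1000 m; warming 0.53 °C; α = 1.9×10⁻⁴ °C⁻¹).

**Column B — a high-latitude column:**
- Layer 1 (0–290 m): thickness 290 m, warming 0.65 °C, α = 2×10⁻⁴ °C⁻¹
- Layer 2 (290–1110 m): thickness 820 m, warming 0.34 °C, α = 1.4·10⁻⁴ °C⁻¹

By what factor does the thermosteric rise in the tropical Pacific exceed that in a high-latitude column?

a factor of 3.8

A Layer 1: 3.1×10⁻⁴ × 87 × 1.5 = 0.040455 m
A 820 × 0.89 × 2.1×10⁻⁴ = 0.153258 m
A 907–1907 m: 1000 × 1.9×10⁻⁴ × 0.53 = 0.10070 m
A total: 0.294413 m
B 290 × 0.65 × 2×10⁻⁴ = 0.03770 m
B 290–1110 m: 0.34 × 1.4×10⁻⁴ × 820 = 0.039032 m
B total: 0.076732 m
Ratio: 0.294413 / 0.076732 ≈ 3.837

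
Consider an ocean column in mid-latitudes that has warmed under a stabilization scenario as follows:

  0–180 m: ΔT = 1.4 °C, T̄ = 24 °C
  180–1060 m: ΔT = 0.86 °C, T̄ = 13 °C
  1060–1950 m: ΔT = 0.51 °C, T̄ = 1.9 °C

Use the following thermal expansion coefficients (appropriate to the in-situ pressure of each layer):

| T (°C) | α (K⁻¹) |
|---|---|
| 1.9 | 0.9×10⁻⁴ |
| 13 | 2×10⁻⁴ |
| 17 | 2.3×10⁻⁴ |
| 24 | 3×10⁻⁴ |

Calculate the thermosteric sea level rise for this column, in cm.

Layer 1 at 24 °C → α = 3×10⁻⁴ K⁻¹
Layer 2 at 13 °C → α = 2×10⁻⁴ K⁻¹
Layer 3 at 1.9 °C → α = 0.9×10⁻⁴ K⁻¹
0–180 m: 3×10⁻⁴ × 1.4 × 180 = 0.07560 m
180–1060 m: 880 × 2×10⁻⁴ × 0.86 = 0.15136 m
1060–1950 m: 0.9×10⁻⁴ × 0.51 × 890 = 0.040851 m
Δh = 0.07560 + 0.15136 + 0.040851 = 0.267811 m ≈ 26.8 cm

about 26.8 cm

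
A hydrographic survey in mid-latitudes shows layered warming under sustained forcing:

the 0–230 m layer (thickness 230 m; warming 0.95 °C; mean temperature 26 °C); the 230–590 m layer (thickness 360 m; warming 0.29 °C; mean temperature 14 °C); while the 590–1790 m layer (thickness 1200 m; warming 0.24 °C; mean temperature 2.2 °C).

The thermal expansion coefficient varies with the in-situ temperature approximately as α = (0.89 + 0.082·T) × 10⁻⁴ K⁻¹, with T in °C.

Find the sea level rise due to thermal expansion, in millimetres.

Layer 1: α = (0.89 + 0.082×26)×10⁻⁴ = 3.022×10⁻⁴ K⁻¹
Layer 2: α = (0.89 + 0.082×14)×10⁻⁴ = 2.038×10⁻⁴ K⁻¹
Layer 3: α = (0.89 + 0.082×2.2)×10⁻⁴ = 1.0704×10⁻⁴ K⁻¹
3.022×10⁻⁴ × 0.95 × 230 = 0.0660307 m
Layer 2: 0.29 × 360 × 2.038×10⁻⁴ = 0.02127672 m
590–1790 m: 1200 × 0.24 × 1.0704×10⁻⁴ = 0.03082752 m
Δh = 0.0660307 + 0.02127672 + 0.03082752 = 0.11813494 m

118 mm of thermosteric rise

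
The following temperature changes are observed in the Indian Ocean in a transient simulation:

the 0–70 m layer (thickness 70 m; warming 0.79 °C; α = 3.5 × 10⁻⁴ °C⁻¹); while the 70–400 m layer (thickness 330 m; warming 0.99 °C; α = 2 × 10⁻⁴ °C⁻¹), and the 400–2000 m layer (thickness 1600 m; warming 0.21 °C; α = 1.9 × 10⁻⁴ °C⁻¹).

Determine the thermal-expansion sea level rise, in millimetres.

Δh = 149 mm

0.79 × 3.5×10⁻⁴ × 70 = 0.019355 m
2×10⁻⁴ × 330 × 0.99 = 0.06534 m
0.21 × 1600 × 1.9×10⁻⁴ = 0.06384 m
Δh = 0.019355 + 0.06534 + 0.06384 = 0.148535 m ≈ 149 mm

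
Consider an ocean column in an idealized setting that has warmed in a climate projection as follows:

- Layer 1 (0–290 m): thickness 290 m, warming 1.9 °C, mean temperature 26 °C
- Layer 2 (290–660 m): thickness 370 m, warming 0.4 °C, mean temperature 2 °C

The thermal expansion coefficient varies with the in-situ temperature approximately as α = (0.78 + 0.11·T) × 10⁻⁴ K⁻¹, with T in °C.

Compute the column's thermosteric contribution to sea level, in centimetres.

Layer 1: α = (0.78 + 0.11×26)×10⁻⁴ = 3.64×10⁻⁴ K⁻¹
Layer 2: α = (0.78 + 0.11×2)×10⁻⁴ = 1×10⁻⁴ K⁻¹
0–290 m: 1.9 × 3.64×10⁻⁴ × 290 = 0.200564 m
290–660 m: 370 × 0.4 × 1×10⁻⁴ = 0.01480 m
Δh = 0.200564 + 0.01480 = 0.215364 m

about 21.5 cm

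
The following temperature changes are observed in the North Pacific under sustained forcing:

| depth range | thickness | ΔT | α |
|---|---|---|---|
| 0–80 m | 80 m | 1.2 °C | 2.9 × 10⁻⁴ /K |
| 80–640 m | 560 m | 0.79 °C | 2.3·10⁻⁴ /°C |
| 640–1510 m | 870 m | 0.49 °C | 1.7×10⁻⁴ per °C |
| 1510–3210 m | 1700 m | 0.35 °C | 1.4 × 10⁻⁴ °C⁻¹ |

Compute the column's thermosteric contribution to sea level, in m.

Δh ≈ 0.285 m

2.9×10⁻⁴ × 1.2 × 80 = 0.02784 m
0.79 × 2.3×10⁻⁴ × 560 = 0.101752 m
0.49 × 870 × 1.7×10⁻⁴ = 0.072471 m
Layer 4: 1700 × 0.35 × 1.4×10⁻⁴ = 0.08330 m
Δh = 0.02784 + 0.101752 + 0.072471 + 0.08330 = 0.285363 m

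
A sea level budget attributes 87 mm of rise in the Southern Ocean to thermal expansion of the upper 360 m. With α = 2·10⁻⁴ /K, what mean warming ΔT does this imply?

about 1.21 °C

ΔT = Δh/(αH) = 0.087 / (2×10⁻⁴ × 360) ≈ 1.208 °C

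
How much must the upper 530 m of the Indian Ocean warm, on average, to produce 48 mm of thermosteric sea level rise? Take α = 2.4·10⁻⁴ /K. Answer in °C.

0.377 °C

ΔT = Δh/(αH) = 0.048 / (2.4×10⁻⁴ × 530) ≈ 0.3774 °C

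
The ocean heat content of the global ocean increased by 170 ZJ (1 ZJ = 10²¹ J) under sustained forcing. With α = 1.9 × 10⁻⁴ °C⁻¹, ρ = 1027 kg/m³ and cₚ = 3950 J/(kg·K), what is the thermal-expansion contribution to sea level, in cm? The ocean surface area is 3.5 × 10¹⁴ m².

2.27 cm

Per unit area: Q = 170×10²¹ / (3.5×10¹⁴) ≈ 4.857×10⁸ J/m²
Δh = αQ/(ρcₚ) = 1.9×10⁻⁴ × 4.857×10⁸ / (1027 × 3950) ≈ 0.022749 m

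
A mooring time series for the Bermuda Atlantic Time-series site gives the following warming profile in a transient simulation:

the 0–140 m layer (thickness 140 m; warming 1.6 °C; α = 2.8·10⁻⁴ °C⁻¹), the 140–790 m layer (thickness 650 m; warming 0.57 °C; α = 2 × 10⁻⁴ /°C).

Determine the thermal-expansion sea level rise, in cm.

about 13.7 cm

0–140 m: 140 × 1.6 × 2.8×10⁻⁴ = 0.06272 m
140–790 m: 0.57 × 2×10⁻⁴ × 650 = 0.07410 m
Δh = 0.06272 + 0.07410 = 0.13682 m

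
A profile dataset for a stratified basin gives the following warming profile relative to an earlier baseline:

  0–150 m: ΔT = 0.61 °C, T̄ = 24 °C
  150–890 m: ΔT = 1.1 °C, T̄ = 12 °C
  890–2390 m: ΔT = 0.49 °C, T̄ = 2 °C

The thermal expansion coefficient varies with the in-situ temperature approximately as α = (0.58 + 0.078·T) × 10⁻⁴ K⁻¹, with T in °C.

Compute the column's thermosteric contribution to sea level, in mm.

Layer 1: α = (0.58 + 0.078×24)×10⁻⁴ = 2.452×10⁻⁴ K⁻¹
Layer 2: α = (0.58 + 0.078×12)×10⁻⁴ = 1.516×10⁻⁴ K⁻¹
Layer 3: α = (0.58 + 0.078×2)×10⁻⁴ = 0.736×10⁻⁴ K⁻¹
Layer 1: 150 × 2.452×10⁻⁴ × 0.61 = 0.0224358 m
150–890 m: 1.1 × 1.516×10⁻⁴ × 740 = 0.1234024 m
890–2390 m: 0.49 × 1500 × 0.736×10⁻⁴ = 0.054096 m
Δh = 0.0224358 + 0.1234024 + 0.054096 = 0.1999342 m

Δh = 200 mm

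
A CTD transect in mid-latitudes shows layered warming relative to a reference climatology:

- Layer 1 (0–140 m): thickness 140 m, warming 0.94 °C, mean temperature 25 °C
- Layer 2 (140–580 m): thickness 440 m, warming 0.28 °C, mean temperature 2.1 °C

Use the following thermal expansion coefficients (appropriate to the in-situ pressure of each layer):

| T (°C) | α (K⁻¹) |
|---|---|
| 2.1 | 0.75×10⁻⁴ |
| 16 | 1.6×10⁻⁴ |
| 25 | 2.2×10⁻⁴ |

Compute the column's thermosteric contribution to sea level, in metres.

Δh = 0.0382 m

Layer 1 at 25 °C → α = 2.2×10⁻⁴ K⁻¹
Layer 2 at 2.1 °C → α = 0.75×10⁻⁴ K⁻¹
140 × 0.94 × 2.2×10⁻⁴ = 0.028952 m
0.75×10⁻⁴ × 0.28 × 440 = 0.00924 m
Δh = 0.028952 + 0.00924 = 0.038192 m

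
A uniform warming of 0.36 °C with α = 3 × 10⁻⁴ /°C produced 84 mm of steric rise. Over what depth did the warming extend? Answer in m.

H ≈ 778 m

H = Δh/(αΔT) = 0.084 / (3×10⁻⁴ × 0.36) ≈ 777.8 m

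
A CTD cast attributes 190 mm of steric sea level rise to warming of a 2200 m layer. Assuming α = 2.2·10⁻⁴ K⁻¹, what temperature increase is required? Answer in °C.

ΔT = Δh/(αH) = 0.19 / (2.2×10⁻⁴ × 2200) ≈ 0.3926 °C

ΔT ≈ 0.393 °C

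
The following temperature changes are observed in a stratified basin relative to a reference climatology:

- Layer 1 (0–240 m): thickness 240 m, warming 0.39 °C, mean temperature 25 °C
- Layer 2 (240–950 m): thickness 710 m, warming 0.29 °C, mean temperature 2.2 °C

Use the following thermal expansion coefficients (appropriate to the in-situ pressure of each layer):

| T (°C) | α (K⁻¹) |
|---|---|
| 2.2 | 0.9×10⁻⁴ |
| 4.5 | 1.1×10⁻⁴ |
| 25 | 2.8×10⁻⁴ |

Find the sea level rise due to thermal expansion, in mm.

Layer 1 at 25 °C → α = 2.8×10⁻⁴ K⁻¹
Layer 2 at 2.2 °C → α = 0.9×10⁻⁴ K⁻¹
0–240 m: 0.39 × 2.8×10⁻⁴ × 240 = 0.026208 m
Layer 2: 0.9×10⁻⁴ × 0.29 × 710 = 0.018531 m
Δh = 0.026208 + 0.018531 = 0.044739 m ≈ 44.7 mm

44.7 mm of thermosteric rise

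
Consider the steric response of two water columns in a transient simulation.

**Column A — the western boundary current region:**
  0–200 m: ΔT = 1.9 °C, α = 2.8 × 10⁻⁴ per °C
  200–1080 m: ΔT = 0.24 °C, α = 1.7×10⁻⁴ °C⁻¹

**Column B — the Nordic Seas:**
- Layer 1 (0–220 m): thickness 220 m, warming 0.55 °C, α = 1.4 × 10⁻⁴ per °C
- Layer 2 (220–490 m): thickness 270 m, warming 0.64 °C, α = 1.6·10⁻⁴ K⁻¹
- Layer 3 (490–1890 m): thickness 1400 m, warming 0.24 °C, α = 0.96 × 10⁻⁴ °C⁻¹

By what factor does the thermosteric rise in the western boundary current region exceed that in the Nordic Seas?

a factor of 1.9

A 0–200 m: 2.8×10⁻⁴ × 200 × 1.9 = 0.10640 m
A 1.7×10⁻⁴ × 0.24 × 880 = 0.035904 m
A total: 0.142304 m
B Layer 1: 220 × 1.4×10⁻⁴ × 0.55 = 0.01694 m
B Layer 2: 0.64 × 270 × 1.6×10⁻⁴ = 0.027648 m
B 490–1890 m: 0.96×10⁻⁴ × 0.24 × 1400 = 0.032256 m
B total: 0.076844 m
Ratio: 0.142304 / 0.076844 ≈ 1.852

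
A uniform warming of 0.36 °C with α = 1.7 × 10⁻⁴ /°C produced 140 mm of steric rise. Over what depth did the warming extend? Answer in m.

H = Δh/(αΔT) = 0.14 / (1.7×10⁻⁴ × 0.36) ≈ 2288 m

about 2300 m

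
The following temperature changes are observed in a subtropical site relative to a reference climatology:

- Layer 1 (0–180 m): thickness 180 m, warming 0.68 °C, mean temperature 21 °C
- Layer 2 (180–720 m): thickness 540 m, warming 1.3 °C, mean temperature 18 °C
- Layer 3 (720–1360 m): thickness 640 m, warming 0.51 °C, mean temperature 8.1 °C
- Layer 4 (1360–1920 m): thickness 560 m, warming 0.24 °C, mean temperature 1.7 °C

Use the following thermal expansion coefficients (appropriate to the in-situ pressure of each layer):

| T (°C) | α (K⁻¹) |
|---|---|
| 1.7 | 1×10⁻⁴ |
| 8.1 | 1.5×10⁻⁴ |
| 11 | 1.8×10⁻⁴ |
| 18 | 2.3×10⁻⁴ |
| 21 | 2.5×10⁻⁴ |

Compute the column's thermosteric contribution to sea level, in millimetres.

Layer 1 at 21 °C → α = 2.5×10⁻⁴ K⁻¹
Layer 2 at 18 °C → α = 2.3×10⁻⁴ K⁻¹
Layer 3 at 8.1 °C → α = 1.5×10⁻⁴ K⁻¹
Layer 4 at 1.7 °C → α = 1×10⁻⁴ K⁻¹
Layer 1: 0.68 × 180 × 2.5×10⁻⁴ = 0.03060 m
180–720 m: 540 × 2.3×10⁻⁴ × 1.3 = 0.16146 m
Layer 3: 640 × 1.5×10⁻⁴ × 0.51 = 0.04896 m
560 × 0.24 × 1×10⁻⁴ = 0.01344 m
Δh = 0.03060 + 0.16146 + 0.04896 + 0.01344 = 0.25446 m

Δh ≈ 254 mm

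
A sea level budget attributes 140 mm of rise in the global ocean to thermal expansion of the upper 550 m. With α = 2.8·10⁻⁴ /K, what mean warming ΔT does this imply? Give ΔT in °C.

ΔT = Δh/(αH) = 0.14 / (2.8×10⁻⁴ × 550) ≈ 0.9091 °C

about 0.91 °C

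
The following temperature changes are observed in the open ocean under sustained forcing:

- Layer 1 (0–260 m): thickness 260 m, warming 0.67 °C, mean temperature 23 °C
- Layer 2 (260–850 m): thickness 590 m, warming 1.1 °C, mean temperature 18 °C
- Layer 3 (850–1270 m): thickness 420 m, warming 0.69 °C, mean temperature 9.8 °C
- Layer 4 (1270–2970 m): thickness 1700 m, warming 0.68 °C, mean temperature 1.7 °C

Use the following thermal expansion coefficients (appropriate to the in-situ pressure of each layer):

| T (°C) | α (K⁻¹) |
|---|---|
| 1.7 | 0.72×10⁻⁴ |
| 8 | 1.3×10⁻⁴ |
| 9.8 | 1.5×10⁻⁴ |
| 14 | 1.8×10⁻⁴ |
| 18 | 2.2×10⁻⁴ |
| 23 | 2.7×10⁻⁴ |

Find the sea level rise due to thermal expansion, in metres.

Layer 1 at 23 °C → α = 2.7×10⁻⁴ K⁻¹
Layer 2 at 18 °C → α = 2.2×10⁻⁴ K⁻¹
Layer 3 at 9.8 °C → α = 1.5×10⁻⁴ K⁻¹
Layer 4 at 1.7 °C → α = 0.72×10⁻⁴ K⁻¹
0–260 m: 2.7×10⁻⁴ × 0.67 × 260 = 0.047034 m
2.2×10⁻⁴ × 1.1 × 590 = 0.14278 m
0.69 × 420 × 1.5×10⁻⁴ = 0.04347 m
0.72×10⁻⁴ × 0.68 × 1700 = 0.083232 m
Δh = 0.047034 + 0.14278 + 0.04347 + 0.083232 = 0.316516 m

about 0.317 m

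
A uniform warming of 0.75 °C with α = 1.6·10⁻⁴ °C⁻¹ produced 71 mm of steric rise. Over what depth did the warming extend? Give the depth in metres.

H = Δh/(αΔT) = 0.071 / (1.6×10⁻⁴ × 0.75) ≈ 591.7 m

about 590 m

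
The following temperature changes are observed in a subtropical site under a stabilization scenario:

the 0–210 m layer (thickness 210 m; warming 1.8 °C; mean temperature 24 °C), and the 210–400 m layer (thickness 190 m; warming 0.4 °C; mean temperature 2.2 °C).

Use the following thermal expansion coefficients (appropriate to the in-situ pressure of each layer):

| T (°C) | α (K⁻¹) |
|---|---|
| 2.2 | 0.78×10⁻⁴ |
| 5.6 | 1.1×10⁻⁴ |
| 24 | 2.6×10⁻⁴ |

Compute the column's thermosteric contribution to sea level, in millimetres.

Δh ≈ 100 mm

Layer 1 at 24 °C → α = 2.6×10⁻⁴ K⁻¹
Layer 2 at 2.2 °C → α = 0.78×10⁻⁴ K⁻¹
0–210 m: 210 × 2.6×10⁻⁴ × 1.8 = 0.09828 m
Layer 2: 0.78×10⁻⁴ × 0.4 × 190 = 0.005928 m
Δh = 0.09828 + 0.005928 = 0.104208 m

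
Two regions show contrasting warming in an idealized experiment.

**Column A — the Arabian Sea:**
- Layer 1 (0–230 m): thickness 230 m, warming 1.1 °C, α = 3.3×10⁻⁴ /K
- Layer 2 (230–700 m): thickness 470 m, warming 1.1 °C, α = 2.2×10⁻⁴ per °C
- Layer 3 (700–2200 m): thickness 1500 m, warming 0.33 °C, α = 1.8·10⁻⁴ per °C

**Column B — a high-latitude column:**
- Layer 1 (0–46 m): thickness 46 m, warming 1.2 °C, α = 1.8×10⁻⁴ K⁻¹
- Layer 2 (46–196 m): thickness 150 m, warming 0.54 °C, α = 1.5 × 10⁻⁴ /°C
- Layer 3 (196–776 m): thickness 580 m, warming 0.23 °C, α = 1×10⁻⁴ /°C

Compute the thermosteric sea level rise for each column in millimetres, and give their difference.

A 0–230 m: 230 × 1.1 × 3.3×10⁻⁴ = 0.08349 m
A 1.1 × 2.2×10⁻⁴ × 470 = 0.11374 m
A 700–2200 m: 0.33 × 1.8×10⁻⁴ × 1500 = 0.08910 m
A total: 0.28633 m
B 1.2 × 46 × 1.8×10⁻⁴ = 0.009936 m
B 0.54 × 150 × 1.5×10⁻⁴ = 0.01215 m
B 1×10⁻⁴ × 0.23 × 580 = 0.01334 m
B total: 0.035426 m
Difference: 0.28633 − 0.035426 = 0.250904 m

A: 290 mm; B: 35 mm; difference 250 mm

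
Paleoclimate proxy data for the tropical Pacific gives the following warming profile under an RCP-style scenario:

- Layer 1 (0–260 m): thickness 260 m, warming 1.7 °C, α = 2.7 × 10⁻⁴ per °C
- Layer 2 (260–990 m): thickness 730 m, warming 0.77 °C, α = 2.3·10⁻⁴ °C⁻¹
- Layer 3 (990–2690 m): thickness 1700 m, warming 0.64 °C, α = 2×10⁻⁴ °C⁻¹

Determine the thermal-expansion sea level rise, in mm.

0–260 m: 1.7 × 260 × 2.7×10⁻⁴ = 0.11934 m
260–990 m: 730 × 2.3×10⁻⁴ × 0.77 = 0.129283 m
990–2690 m: 0.64 × 2×10⁻⁴ × 1700 = 0.21760 m
Δh = 0.11934 + 0.129283 + 0.21760 = 0.466223 m

466 mm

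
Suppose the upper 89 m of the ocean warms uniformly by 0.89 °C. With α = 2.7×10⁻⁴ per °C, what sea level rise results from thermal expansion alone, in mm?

Δh ≈ 21 mm

Δh = αΔT·H = 2.7×10⁻⁴ × 0.89 × 89 = 0.0213867 m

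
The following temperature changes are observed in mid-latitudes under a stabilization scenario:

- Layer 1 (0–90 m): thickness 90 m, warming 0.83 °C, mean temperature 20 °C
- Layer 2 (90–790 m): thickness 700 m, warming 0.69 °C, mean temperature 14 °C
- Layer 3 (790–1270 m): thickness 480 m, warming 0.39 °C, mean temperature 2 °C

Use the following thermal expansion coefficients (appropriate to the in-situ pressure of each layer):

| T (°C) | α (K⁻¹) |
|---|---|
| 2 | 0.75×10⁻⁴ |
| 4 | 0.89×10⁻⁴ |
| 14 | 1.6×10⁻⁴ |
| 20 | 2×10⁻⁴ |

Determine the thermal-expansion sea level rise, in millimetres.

106 mm

Layer 1 at 20 °C → α = 2×10⁻⁴ K⁻¹
Layer 2 at 14 °C → α = 1.6×10⁻⁴ K⁻¹
Layer 3 at 2 °C → α = 0.75×10⁻⁴ K⁻¹
Layer 1: 0.83 × 2×10⁻⁴ × 90 = 0.01494 m
1.6×10⁻⁴ × 700 × 0.69 = 0.07728 m
Layer 3: 0.75×10⁻⁴ × 0.39 × 480 = 0.01404 m
Δh = 0.01494 + 0.07728 + 0.01404 = 0.10626 m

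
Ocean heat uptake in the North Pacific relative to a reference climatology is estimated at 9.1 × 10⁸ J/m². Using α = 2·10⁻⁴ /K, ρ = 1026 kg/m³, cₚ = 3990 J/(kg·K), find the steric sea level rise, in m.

Δh = 0.0445 m

Δh = αQ/(ρcₚ) = 2×10⁻⁴ × 9.1×10⁸ / (1026 × 3990) ≈ 0.044458 m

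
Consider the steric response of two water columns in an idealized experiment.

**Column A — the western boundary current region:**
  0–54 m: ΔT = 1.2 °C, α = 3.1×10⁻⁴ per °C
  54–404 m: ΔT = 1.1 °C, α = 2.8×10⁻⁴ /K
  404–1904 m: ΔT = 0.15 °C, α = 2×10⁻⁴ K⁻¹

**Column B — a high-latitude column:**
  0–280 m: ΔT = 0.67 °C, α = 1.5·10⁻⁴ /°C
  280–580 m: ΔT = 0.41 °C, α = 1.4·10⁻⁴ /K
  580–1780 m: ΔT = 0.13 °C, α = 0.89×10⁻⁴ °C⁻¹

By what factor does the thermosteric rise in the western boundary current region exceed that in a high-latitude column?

A 0–54 m: 3.1×10⁻⁴ × 54 × 1.2 = 0.020088 m
A 1.1 × 2.8×10⁻⁴ × 350 = 0.10780 m
A Layer 3: 2×10⁻⁴ × 1500 × 0.15 = 0.04500 m
A total: 0.172888 m
B Layer 1: 280 × 1.5×10⁻⁴ × 0.67 = 0.02814 m
B Layer 2: 0.41 × 1.4×10⁻⁴ × 300 = 0.01722 m
B 1200 × 0.13 × 0.89×10⁻⁴ = 0.013884 m
B total: 0.059244 m
Ratio: 0.172888 / 0.059244 ≈ 2.918

≈ 2.92×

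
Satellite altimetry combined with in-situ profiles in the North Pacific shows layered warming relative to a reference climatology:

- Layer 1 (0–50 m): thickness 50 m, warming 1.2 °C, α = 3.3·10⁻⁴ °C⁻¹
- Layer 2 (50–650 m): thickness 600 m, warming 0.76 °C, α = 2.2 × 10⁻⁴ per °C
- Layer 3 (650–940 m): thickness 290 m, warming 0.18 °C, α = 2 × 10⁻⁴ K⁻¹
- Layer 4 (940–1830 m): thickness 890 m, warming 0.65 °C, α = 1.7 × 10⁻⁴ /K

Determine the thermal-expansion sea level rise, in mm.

Δh ≈ 229 mm

0–50 m: 50 × 1.2 × 3.3×10⁻⁴ = 0.01980 m
50–650 m: 600 × 0.76 × 2.2×10⁻⁴ = 0.10032 m
Layer 3: 0.18 × 2×10⁻⁴ × 290 = 0.01044 m
Layer 4: 890 × 0.65 × 1.7×10⁻⁴ = 0.098345 m
Δh = 0.01980 + 0.10032 + 0.01044 + 0.098345 = 0.228905 m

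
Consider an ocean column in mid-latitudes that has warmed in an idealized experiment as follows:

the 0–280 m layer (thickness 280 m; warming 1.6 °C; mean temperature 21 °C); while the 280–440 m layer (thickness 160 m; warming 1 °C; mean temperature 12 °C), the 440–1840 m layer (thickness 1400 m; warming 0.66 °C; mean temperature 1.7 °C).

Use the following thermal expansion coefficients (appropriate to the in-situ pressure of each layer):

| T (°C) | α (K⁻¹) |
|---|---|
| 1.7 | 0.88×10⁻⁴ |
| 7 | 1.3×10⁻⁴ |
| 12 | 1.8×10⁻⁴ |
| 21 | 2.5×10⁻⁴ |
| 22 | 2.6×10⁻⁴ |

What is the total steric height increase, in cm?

Δh = 22.2 cm

Layer 1 at 21 °C → α = 2.5×10⁻⁴ K⁻¹
Layer 2 at 12 °C → α = 1.8×10⁻⁴ K⁻¹
Layer 3 at 1.7 °C → α = 0.88×10⁻⁴ K⁻¹
Layer 1: 280 × 1.6 × 2.5×10⁻⁴ = 0.11200 m
280–440 m: 160 × 1 × 1.8×10⁻⁴ = 0.02880 m
440–1840 m: 0.66 × 1400 × 0.88×10⁻⁴ = 0.081312 m
Δh = 0.11200 + 0.02880 + 0.081312 = 0.222112 m ≈ 22.2 cm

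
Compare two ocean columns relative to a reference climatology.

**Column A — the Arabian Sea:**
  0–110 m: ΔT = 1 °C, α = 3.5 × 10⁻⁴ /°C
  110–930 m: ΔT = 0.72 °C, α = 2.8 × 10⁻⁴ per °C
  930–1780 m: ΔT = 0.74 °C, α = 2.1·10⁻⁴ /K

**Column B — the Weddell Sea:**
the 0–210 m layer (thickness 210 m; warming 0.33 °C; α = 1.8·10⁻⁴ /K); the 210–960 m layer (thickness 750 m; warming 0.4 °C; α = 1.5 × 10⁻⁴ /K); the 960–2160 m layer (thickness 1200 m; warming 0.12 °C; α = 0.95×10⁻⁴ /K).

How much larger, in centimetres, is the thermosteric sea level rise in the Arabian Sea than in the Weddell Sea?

A 0–110 m: 3.5×10⁻⁴ × 1 × 110 = 0.03850 m
A 0.72 × 2.8×10⁻⁴ × 820 = 0.165312 m
A 2.1×10⁻⁴ × 850 × 0.74 = 0.13209 m
A total: 0.335902 m
B Layer 1: 0.33 × 1.8×10⁻⁴ × 210 = 0.012474 m
B Layer 2: 1.5×10⁻⁴ × 750 × 0.4 = 0.04500 m
B Layer 3: 0.12 × 1200 × 0.95×10⁻⁴ = 0.01368 m
B total: 0.071154 m
Difference: 0.335902 − 0.071154 = 0.264748 m

26.5 cm larger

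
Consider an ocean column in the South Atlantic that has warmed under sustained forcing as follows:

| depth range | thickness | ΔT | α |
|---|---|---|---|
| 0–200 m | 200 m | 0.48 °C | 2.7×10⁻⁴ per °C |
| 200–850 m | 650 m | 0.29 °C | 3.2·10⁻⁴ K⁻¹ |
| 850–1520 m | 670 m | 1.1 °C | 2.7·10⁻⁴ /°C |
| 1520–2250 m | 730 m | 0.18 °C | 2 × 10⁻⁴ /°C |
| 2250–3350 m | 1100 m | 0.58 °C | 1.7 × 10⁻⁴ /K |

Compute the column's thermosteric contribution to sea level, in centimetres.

Δh = 42.0 cm

0.48 × 2.7×10⁻⁴ × 200 = 0.02592 m
0.29 × 3.2×10⁻⁴ × 650 = 0.06032 m
670 × 2.7×10⁻⁴ × 1.1 = 0.19899 m
0.18 × 730 × 2×10⁻⁴ = 0.02628 m
Layer 5: 0.58 × 1.7×10⁻⁴ × 1100 = 0.10846 m
Δh = 0.02592 + 0.06032 + 0.19899 + 0.02628 + 0.10846 = 0.41997 m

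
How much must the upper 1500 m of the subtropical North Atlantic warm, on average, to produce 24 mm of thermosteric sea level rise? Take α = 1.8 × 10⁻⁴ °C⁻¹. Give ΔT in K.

ΔT = Δh/(αH) = 0.024 / (1.8×10⁻⁴ × 1500) ≈ 0.08889 K

ΔT ≈ 0.0889 K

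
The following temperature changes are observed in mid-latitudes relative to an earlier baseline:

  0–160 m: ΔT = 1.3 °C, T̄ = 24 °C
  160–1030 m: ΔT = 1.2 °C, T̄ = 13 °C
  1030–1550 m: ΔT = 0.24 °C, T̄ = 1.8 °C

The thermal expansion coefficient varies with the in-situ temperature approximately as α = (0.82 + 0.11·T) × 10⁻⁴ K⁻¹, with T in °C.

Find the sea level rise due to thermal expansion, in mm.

Layer 1: α = (0.82 + 0.11×24)×10⁻⁴ = 3.46×10⁻⁴ K⁻¹
Layer 2: α = (0.82 + 0.11×13)×10⁻⁴ = 2.25×10⁻⁴ K⁻¹
Layer 3: α = (0.82 + 0.11×1.8)×10⁻⁴ = 1.018×10⁻⁴ K⁻¹
Layer 1: 160 × 1.3 × 3.46×10⁻⁴ = 0.071968 m
1.2 × 2.25×10⁻⁴ × 870 = 0.23490 m
0.24 × 520 × 1.018×10⁻⁴ = 0.01270464 m
Δh = 0.071968 + 0.23490 + 0.01270464 = 0.31957264 m ≈ 320 mm

Δh ≈ 320 mm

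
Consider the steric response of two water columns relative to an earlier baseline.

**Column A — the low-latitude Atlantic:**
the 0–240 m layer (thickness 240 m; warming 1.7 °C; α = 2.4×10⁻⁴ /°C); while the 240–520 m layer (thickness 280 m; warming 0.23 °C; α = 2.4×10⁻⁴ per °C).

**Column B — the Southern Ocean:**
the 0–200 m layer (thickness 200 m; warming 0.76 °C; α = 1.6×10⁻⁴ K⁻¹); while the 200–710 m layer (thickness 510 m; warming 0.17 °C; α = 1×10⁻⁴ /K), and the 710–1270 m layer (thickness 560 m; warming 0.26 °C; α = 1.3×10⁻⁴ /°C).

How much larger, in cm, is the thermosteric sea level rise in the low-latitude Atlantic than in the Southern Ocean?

6.1 cm larger

A 0–240 m: 240 × 1.7 × 2.4×10⁻⁴ = 0.09792 m
A 0.23 × 280 × 2.4×10⁻⁴ = 0.015456 m
A total: 0.113376 m
B 0–200 m: 1.6×10⁻⁴ × 200 × 0.76 = 0.02432 m
B 1×10⁻⁴ × 0.17 × 510 = 0.00867 m
B Layer 3: 1.3×10⁻⁴ × 560 × 0.26 = 0.018928 m
B total: 0.051918 m
Difference: 0.113376 − 0.051918 = 0.061458 m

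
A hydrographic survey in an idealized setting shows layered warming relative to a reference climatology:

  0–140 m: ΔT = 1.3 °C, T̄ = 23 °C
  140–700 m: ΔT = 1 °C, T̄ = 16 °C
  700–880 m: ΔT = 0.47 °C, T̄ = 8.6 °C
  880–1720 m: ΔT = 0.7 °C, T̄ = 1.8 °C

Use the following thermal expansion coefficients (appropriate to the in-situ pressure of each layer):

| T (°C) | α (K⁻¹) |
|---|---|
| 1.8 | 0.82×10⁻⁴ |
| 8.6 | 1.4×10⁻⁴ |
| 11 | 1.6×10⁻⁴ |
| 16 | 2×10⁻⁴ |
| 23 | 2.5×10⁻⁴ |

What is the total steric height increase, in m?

Layer 1 at 23 °C → α = 2.5×10⁻⁴ K⁻¹
Layer 2 at 16 °C → α = 2×10⁻⁴ K⁻¹
Layer 3 at 8.6 °C → α = 1.4×10⁻⁴ K⁻¹
Layer 4 at 1.8 °C → α = 0.82×10⁻⁴ K⁻¹
Layer 1: 2.5×10⁻⁴ × 1.3 × 140 = 0.04550 m
1 × 2×10⁻⁴ × 560 = 0.11200 m
0.47 × 1.4×10⁻⁴ × 180 = 0.011844 m
880–1720 m: 840 × 0.7 × 0.82×10⁻⁴ = 0.048216 m
Δh = 0.04550 + 0.11200 + 0.011844 + 0.048216 = 0.21756 m

0.218 m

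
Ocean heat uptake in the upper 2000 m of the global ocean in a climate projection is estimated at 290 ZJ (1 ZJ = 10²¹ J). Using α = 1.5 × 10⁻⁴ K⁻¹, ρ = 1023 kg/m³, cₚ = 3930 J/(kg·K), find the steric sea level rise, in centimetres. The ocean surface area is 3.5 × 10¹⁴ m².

Per unit area: Q = 290×10²¹ / (3.5×10¹⁴) ≈ 8.286×10⁸ J/m²
Δh = αQ/(ρcₚ) = 1.5×10⁻⁴ × 8.286×10⁸ / (1023 × 3930) ≈ 0.030915 m

Δh = 3.09 cm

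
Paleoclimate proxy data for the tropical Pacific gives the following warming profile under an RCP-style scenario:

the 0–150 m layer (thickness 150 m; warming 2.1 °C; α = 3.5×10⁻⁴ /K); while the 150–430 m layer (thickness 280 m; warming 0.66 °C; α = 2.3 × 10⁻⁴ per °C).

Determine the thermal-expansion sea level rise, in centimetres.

2.1 × 3.5×10⁻⁴ × 150 = 0.11025 m
Layer 2: 280 × 2.3×10⁻⁴ × 0.66 = 0.042504 m
Δh = 0.11025 + 0.042504 = 0.152754 m

Δh ≈ 15.3 cm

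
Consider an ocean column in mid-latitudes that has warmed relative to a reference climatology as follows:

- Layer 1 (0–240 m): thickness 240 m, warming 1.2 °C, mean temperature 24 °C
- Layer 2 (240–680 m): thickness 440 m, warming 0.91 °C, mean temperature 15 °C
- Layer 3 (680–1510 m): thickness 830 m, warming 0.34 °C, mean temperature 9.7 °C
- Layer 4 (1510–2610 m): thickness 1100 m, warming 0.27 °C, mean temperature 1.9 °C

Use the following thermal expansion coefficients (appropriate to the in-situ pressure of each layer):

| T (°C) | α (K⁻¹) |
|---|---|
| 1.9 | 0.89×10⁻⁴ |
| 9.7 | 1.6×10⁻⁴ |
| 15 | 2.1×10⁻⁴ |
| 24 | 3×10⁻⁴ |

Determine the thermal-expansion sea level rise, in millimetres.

240 mm

Layer 1 at 24 °C → α = 3×10⁻⁴ K⁻¹
Layer 2 at 15 °C → α = 2.1×10⁻⁴ K⁻¹
Layer 3 at 9.7 °C → α = 1.6×10⁻⁴ K⁻¹
Layer 4 at 1.9 °C → α = 0.89×10⁻⁴ K⁻¹
0–240 m: 1.2 × 240 × 3×10⁻⁴ = 0.08640 m
Layer 2: 0.91 × 440 × 2.1×10⁻⁴ = 0.084084 m
680–1510 m: 1.6×10⁻⁴ × 830 × 0.34 = 0.045152 m
Layer 4: 1100 × 0.89×10⁻⁴ × 0.27 = 0.026433 m
Δh = 0.08640 + 0.084084 + 0.045152 + 0.026433 = 0.242069 m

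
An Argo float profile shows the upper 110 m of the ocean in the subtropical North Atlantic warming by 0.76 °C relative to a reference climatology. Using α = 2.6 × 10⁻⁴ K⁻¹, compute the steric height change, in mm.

Δh = αΔT·H = 2.6×10⁻⁴ × 0.76 × 110 = 0.021736 m

Δh ≈ 21.7 mm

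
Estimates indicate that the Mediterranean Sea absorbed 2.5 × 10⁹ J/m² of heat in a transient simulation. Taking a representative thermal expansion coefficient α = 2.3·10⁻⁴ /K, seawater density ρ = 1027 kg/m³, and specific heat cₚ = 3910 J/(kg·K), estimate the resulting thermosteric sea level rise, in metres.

Δh = αQ/(ρcₚ) = 2.3×10⁻⁴ × 2.5×10⁹ / (1027 × 3910) ≈ 0.14319 m

Δh ≈ 0.143 m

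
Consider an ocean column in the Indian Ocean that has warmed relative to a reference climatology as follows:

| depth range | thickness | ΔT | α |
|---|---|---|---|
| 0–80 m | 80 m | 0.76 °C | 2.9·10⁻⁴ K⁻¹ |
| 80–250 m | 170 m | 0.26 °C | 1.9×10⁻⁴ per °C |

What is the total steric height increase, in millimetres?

Layer 1: 0.76 × 2.9×10⁻⁴ × 80 = 0.017632 m
1.9×10⁻⁴ × 0.26 × 170 = 0.008398 m
Δh = 0.017632 + 0.008398 = 0.02603 m

Δh ≈ 26.0 mm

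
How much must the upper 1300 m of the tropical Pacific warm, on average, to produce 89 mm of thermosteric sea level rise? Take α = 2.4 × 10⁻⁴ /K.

0.29 K

ΔT = Δh/(αH) = 0.089 / (2.4×10⁻⁴ × 1300) ≈ 0.2853 K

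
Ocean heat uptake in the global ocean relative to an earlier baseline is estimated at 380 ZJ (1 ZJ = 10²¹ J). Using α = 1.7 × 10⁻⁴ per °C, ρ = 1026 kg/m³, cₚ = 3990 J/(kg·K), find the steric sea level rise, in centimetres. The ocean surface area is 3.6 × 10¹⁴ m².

Per unit area: Q = 380×10²¹ / (3.6×10¹⁴) ≈ 1.056×10⁹ J/m²
Δh = αQ/(ρcₚ) = 1.7×10⁻⁴ × 1.056×10⁹ / (1026 × 3990) ≈ 0.043852 m

4.4 cm of thermosteric rise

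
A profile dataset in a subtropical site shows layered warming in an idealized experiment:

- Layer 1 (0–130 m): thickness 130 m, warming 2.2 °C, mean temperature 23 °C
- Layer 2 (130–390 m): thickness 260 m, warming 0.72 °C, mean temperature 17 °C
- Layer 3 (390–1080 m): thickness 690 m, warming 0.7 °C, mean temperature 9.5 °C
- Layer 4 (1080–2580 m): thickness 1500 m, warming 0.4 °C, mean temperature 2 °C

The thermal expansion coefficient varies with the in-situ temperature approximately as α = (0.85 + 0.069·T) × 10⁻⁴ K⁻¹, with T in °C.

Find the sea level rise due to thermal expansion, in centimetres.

24.0 cm of thermosteric rise

Layer 1: α = (0.85 + 0.069×23)×10⁻⁴ = 2.437×10⁻⁴ K⁻¹
Layer 2: α = (0.85 + 0.069×17)×10⁻⁴ = 2.023×10⁻⁴ K⁻¹
Layer 3: α = (0.85 + 0.069×9.5)×10⁻⁴ = 1.5055×10⁻⁴ K⁻¹
Layer 4: α = (0.85 + 0.069×2)×10⁻⁴ = 0.988×10⁻⁴ K⁻¹
2.2 × 2.437×10⁻⁴ × 130 = 0.0696982 m
130–390 m: 2.023×10⁻⁴ × 260 × 0.72 = 0.03787056 m
390–1080 m: 0.7 × 1.5055×10⁻⁴ × 690 = 0.07271565 m
Layer 4: 0.988×10⁻⁴ × 1500 × 0.4 = 0.05928 m
Δh = 0.0696982 + 0.03787056 + 0.07271565 + 0.05928 = 0.23956441 m ≈ 24.0 cm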